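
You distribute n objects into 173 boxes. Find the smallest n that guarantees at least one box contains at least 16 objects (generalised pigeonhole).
n = (16 − 1)·173 + 1 = 2596

By the generalised pigeonhole principle, to guarantee some box contains ≥ r objects we need more than (r − 1) · k objects total. Threshold: n = (r − 1) · k + 1. With r = 16 and k = 173: n = 15 · 173 + 1 = 2595 + 1 = 2596. For n = 2595 = 15 · 173, we can put exactly 15 objects in every box, avoiding 16 in any single one — so 2596 is tight.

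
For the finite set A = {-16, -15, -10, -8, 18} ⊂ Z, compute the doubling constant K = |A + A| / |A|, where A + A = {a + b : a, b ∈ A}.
K = |A + A| / |A| = 15/5 = 3

Enumerate A + A = {a + b : a, b ∈ A}. With |A| = 5, there are |A|^2 = 25 ordered sum pairs; collecting distinct values, A + A = {-32, -31, -30, -26, -25, -24, -23, -20, -18, -16, 2, 3, 8, 10, 36}, so |A + A| = 15. Thus K = 15/5 = 3. For comparison, the minimum possible |A + A| over all 5-element sets is 2·5 − 1 = 9 (so min K = 9/5), attained only by arithmetic progressions.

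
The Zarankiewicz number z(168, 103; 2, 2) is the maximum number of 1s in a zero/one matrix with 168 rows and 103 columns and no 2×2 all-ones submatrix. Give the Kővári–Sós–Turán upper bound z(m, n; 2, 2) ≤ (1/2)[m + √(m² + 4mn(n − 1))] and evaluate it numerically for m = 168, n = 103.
z(168, 103; 2, 2) ≤ (1/2)[168 + √(168² + 4·168·103·102)] = (1/2)[168 + √7088256] = 1415.1889

Kővári–Sós–Turán: let r_1, ..., r_168 be the row sums and z = Σ r_i the total number of 1s. Each pair of columns can share at most one row with both entries 1 (else a 2×2 all-ones block appears), so Σ_i C(r_i, 2) ≤ C(103, 2) = 5253. By convexity Σ_i C(r_i, 2) ≥ 168·C(z/168, 2) = z(z − 168)/(2·168), giving z² − 168z − 168·103·102 ≤ 0 and hence z ≤ (1/2)[168 + √(28224 + 4·1765008)] = (1/2)[168 + √7088256] ≈ (1/2)(168 + 2662.3779) = 1415.1889.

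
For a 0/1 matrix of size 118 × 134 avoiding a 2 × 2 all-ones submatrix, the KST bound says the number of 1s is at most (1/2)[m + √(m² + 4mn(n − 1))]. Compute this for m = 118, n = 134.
z(118, 134; 2, 2) ≤ (1/2)[118 + √(118² + 4·118·134·133)] = (1/2)[118 + √8425908] = 1510.3707

Kővári–Sós–Turán: let r_1, ..., r_118 be the row sums and z = Σ r_i the total number of 1s. Each pair of columns can share at most one row with both entries 1 (else a 2×2 all-ones block appears), so Σ_i C(r_i, 2) ≤ C(134, 2) = 8911. By convexity Σ_i C(r_i, 2) ≥ 118·C(z/118, 2) = z(z − 118)/(2·118), giving z² − 118z − 118·134·133 ≤ 0 and hence z ≤ (1/2)[118 + √(13924 + 4·2102996)] = (1/2)[118 + √8425908] ≈ (1/2)(118 + 2902.7415) = 1510.3707.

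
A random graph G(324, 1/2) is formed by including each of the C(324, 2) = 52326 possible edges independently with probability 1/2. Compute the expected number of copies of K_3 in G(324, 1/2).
E[# K_3] = C(324, 3) · (1/2)^C(3, 2) = 5616324 / 2^3 = 1404081/2 = 702040.5

For each 3-subset S of vertices (there are C(324, 3) = 5616324 such S), let X_S = 1 if S induces a K_3 (all C(3, 2) = 3 edges present). Then P(X_S = 1) = (1/2)^3 = 1/8. By linearity of expectation, E[# K_3] = C(324, 3) · (1/2)^3 = 5616324 / 8 = 1404081/2 = 702040.5.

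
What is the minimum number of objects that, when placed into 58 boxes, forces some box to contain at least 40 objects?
n = (40 − 1)·58 + 1 = 2263

By the generalised pigeonhole principle, to guarantee some box contains ≥ r objects we need more than (r − 1) · k objects total. Threshold: n = (r − 1) · k + 1. With r = 40 and k = 58: n = 39 · 58 + 1 = 2262 + 1 = 2263. For n = 2262 = 39 · 58, we can put exactly 39 objects in every box, avoiding 40 in any single one — so 2263 is tight.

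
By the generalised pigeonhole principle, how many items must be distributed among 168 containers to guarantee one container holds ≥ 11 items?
n = (11 − 1)·168 + 1 = 1681

By the generalised pigeonhole principle, to guarantee some box contains ≥ r objects we need more than (r − 1) · k objects total. Threshold: n = (r − 1) · k + 1. With r = 11 and k = 168: n = 10 · 168 + 1 = 1680 + 1 = 1681. For n = 1680 = 10 · 168, we can put exactly 10 objects in every box, avoiding 11 in any single one — so 1681 is tight.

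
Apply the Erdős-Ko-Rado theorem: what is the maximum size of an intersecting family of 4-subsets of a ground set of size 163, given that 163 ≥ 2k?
max |F| = C(162, 3) = 695520

Erdős-Ko-Rado (1961): when n ≥ 2k, max |F| = C(n−1, k−1). The bound is attained by the star {A : i ∈ A} for any fixed i ∈ [n]. Here C(163−1, 4−1) = C(162, 3) = 695520.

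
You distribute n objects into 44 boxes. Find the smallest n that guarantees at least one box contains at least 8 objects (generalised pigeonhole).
n = (8 − 1)·44 + 1 = 309

By the generalised pigeonhole principle, to guarantee some box contains ≥ r objects we need more than (r − 1) · k objects total. Threshold: n = (r − 1) · k + 1. With r = 8 and k = 44: n = 7 · 44 + 1 = 308 + 1 = 309. For n = 308 = 7 · 44, we can put exactly 7 objects in every box, avoiding 8 in any single one — so 309 is tight.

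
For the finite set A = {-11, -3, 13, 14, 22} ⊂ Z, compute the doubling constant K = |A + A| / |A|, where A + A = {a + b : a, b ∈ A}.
K = |A + A| / |A| = 14/5

Enumerate A + A = {a + b : a, b ∈ A}. With |A| = 5, there are |A|^2 = 25 ordered sum pairs; collecting distinct values, A + A = {-22, -14, -6, 2, 3, 10, 11, 19, 26, 27, 28, 35, 36, 44}, so |A + A| = 14. Thus K = 14/5. For comparison, the minimum possible |A + A| over all 5-element sets is 2·5 − 1 = 9 (so min K = 9/5), attained only by arithmetic progressions.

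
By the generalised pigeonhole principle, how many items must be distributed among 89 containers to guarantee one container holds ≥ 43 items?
n = (43 − 1)·89 + 1 = 3739

By the generalised pigeonhole principle, to guarantee some box contains ≥ r objects we need more than (r − 1) · k objects total. Threshold: n = (r − 1) · k + 1. With r = 43 and k = 89: n = 42 · 89 + 1 = 3738 + 1 = 3739. For n = 3738 = 42 · 89, we can put exactly 42 objects in every box, avoiding 43 in any single one — so 3739 is tight.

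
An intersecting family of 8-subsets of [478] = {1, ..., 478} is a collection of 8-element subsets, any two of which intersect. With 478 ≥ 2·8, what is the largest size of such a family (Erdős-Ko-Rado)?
max |F| = C(477, 7) = 1066573510019820

The Erdős-Ko-Rado theorem states: for n ≥ 2k, an intersecting family of k-subsets of an n-element set has size at most C(n − 1, k − 1), with equality for 'star' families {A ⊆ [n] : |A| = k, i ∈ A} (fix an element i). For n = 478, k = 8: C(477, 7) = 1066573510019820.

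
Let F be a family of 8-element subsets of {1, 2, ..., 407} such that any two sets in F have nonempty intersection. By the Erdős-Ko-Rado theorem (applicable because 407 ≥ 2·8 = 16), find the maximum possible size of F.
max |F| = C(406, 7) = 342505341313200

Erdős-Ko-Rado (1961): when n ≥ 2k, max |F| = C(n−1, k−1). The bound is attained by the star {A : i ∈ A} for any fixed i ∈ [n]. Here C(407−1, 8−1) = C(406, 7) = 342505341313200.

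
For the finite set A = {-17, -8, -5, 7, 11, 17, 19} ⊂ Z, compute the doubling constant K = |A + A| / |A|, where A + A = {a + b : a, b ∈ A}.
K = |A + A| / |A| = 25/7

Enumerate A + A = {a + b : a, b ∈ A}. With |A| = 7, there are |A|^2 = 49 ordered sum pairs; collecting distinct values, A + A = {-34, -25, -22, -16, -13, -10, -6, -1, 0, 2, 3, 6, 9, 11, 12, 14, 18, 22, 24, 26, 28, 30, 34, 36, 38}, so |A + A| = 25. Thus K = 25/7. For comparison, the minimum possible |A + A| over all 7-element sets is 2·7 − 1 = 13 (so min K = 13/7), attained only by arithmetic progressions.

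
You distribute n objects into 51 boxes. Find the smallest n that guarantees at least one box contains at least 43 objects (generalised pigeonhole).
n = (43 − 1)·51 + 1 = 2143

By the generalised pigeonhole principle, to guarantee some box contains ≥ r objects we need more than (r − 1) · k objects total. Threshold: n = (r − 1) · k + 1. With r = 43 and k = 51: n = 42 · 51 + 1 = 2142 + 1 = 2143. For n = 2142 = 42 · 51, we can put exactly 42 objects in every box, avoiding 43 in any single one — so 2143 is tight.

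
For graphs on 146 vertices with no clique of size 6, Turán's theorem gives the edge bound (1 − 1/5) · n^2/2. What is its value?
Turán density bound = (4/5) · 146^2/2 = 42632/5 ≈ 8526.4

Turán's theorem: ex(n, K_{r+1}) is achieved by the complete r-partite Turán graph T(n, r) with parts as balanced as possible, and is at most (1 − 1/r) · n^2/2. For r = 5, n = 146: the density bound is (4/5) · 21316/2 = 42632/5 ≈ 8526.4. The integer-valued extremum is e(T(146, 5)) = 8526, which is strictly less than the density bound 42632/5 since 5 ∤ 146 (the parts of T(146, 5) cannot all be equal).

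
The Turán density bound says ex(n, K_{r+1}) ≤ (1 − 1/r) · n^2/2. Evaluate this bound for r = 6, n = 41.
Turán density bound = (5/6) · 41^2/2 = 8405/12 ≈ 700.4167

Turán's theorem: ex(n, K_{r+1}) is achieved by the complete r-partite Turán graph T(n, r) with parts as balanced as possible, and is at most (1 − 1/r) · n^2/2. For r = 6, n = 41: the density bound is (5/6) · 1681/2 = 8405/12 ≈ 700.4167. The integer-valued extremum is e(T(41, 6)) = 700, which is strictly less than the density bound 8405/12 since 6 ∤ 41 (the parts of T(41, 6) cannot all be equal).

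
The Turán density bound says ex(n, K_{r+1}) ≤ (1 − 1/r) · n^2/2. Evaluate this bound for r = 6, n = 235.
Turán density bound = (5/6) · 235^2/2 = 276125/12 ≈ 23010.4167

Turán's theorem: ex(n, K_{r+1}) is achieved by the complete r-partite Turán graph T(n, r) with parts as balanced as possible, and is at most (1 − 1/r) · n^2/2. For r = 6, n = 235: the density bound is (5/6) · 55225/2 = 276125/12 ≈ 23010.4167. The integer-valued extremum is e(T(235, 6)) = 23010, which is strictly less than the density bound 276125/12 since 6 ∤ 235 (the parts of T(235, 6) cannot all be equal).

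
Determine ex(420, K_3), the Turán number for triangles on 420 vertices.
ex(420, K_3) = ⌊420^2/4⌋ = 44100

Mantel (1907): a triangle-free graph on n vertices has at most ⌊n^2/4⌋ edges, with equality for the complete bipartite graph K_{⌊n/2⌋, ⌈n/2⌉}. For n = 420: ⌊420^2/4⌋ = ⌊176400/4⌋ = 44100. The extremal graph is K_{210, 210}, which has 210·210 = 44100 edges.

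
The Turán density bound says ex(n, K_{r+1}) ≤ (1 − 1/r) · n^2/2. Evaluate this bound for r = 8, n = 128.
Turán density bound = (7/8) · 128^2/2 = 7168

Turán's theorem: ex(n, K_{r+1}) is achieved by the complete r-partite Turán graph T(n, r) with parts as balanced as possible, and is at most (1 − 1/r) · n^2/2. For r = 8, n = 128: the density bound is (7/8) · 16384/2 = 7168. Since 8 ∣ 128, the Turán graph T(128, 8) has parts of equal size 16, and its edge count e(T(128, 8)) = 7168 attains the density bound exactly.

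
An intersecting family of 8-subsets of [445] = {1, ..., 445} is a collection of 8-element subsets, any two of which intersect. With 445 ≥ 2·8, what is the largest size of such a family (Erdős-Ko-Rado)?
max |F| = C(444, 7) = 643588575077448

Erdős-Ko-Rado (1961): when n ≥ 2k, max |F| = C(n−1, k−1). The bound is attained by the star {A : i ∈ A} for any fixed i ∈ [n]. Here C(445−1, 8−1) = C(444, 7) = 643588575077448.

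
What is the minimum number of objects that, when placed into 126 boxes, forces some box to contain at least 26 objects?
n = (26 − 1)·126 + 1 = 3151

By the generalised pigeonhole principle, to guarantee some box contains ≥ r objects we need more than (r − 1) · k objects total. Threshold: n = (r − 1) · k + 1. With r = 26 and k = 126: n = 25 · 126 + 1 = 3150 + 1 = 3151. For n = 3150 = 25 · 126, we can put exactly 25 objects in every box, avoiding 26 in any single one — so 3151 is tight.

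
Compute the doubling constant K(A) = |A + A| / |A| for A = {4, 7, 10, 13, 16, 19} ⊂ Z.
K = |A + A| / |A| = 11/6

Enumerate A + A = {a + b : a, b ∈ A}. With |A| = 6, there are |A|^2 = 36 ordered sum pairs; collecting distinct values, A + A = {8, 11, 14, 17, 20, 23, 26, 29, 32, 35, 38}, so |A + A| = 11. Thus K = 11/6. Here |A + A| = 2|A| − 1 = 11, the minimum possible — so K = 11/6 is minimal, which holds iff A is an arithmetic progression.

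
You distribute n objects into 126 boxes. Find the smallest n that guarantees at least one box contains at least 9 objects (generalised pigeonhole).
n = (9 − 1)·126 + 1 = 1009

By the generalised pigeonhole principle, to guarantee some box contains ≥ r objects we need more than (r − 1) · k objects total. Threshold: n = (r − 1) · k + 1. With r = 9 and k = 126: n = 8 · 126 + 1 = 1008 + 1 = 1009. For n = 1008 = 8 · 126, we can put exactly 8 objects in every box, avoiding 9 in any single one — so 1009 is tight.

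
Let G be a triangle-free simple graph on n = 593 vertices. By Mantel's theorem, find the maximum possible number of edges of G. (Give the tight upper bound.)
ex(593, K_3) = ⌊593^2/4⌋ = 87912

Mantel (1907): a triangle-free graph on n vertices has at most ⌊n^2/4⌋ edges, with equality for the complete bipartite graph K_{⌊n/2⌋, ⌈n/2⌉}. For n = 593: ⌊593^2/4⌋ = ⌊351649/4⌋ = 87912. The extremal graph is K_{296, 297}, which has 296·297 = 87912 edges.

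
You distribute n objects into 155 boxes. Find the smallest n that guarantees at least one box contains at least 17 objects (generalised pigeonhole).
n = (17 − 1)·155 + 1 = 2481

By the generalised pigeonhole principle, to guarantee some box contains ≥ r objects we need more than (r − 1) · k objects total. Threshold: n = (r − 1) · k + 1. With r = 17 and k = 155: n = 16 · 155 + 1 = 2480 + 1 = 2481. For n = 2480 = 16 · 155, we can put exactly 16 objects in every box, avoiding 17 in any single one — so 2481 is tight.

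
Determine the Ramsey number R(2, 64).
R(2, 64) = 64

R(2, k) = k for all k ≥ 2: in a 2-colouring of K_k, either some edge is red (a red K_2) or all edges are blue (a blue K_k). And K_{63} coloured all-blue has no blue K_64, so R(2, 64) > 63. Hence R(2, 64) = 64.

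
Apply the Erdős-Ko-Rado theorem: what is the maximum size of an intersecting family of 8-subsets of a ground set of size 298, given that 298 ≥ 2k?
max |F| = C(297, 7) = 37664346027924

Erdős-Ko-Rado (1961): when n ≥ 2k, max |F| = C(n−1, k−1). The bound is attained by the star {A : i ∈ A} for any fixed i ∈ [n]. Here C(298−1, 8−1) = C(297, 7) = 37664346027924.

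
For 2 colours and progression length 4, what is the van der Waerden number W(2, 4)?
W(2, 4) = 35

W(2, 4) = 35. The lower bound W(2, 4) > 34 comes from an explicit good 2-colouring of [1, 34]; the upper bound W(2, 4) ≤ 35 was verified by exhaustive search over 2-colourings of [1, 35].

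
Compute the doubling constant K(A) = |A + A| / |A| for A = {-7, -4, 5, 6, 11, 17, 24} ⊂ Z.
K = |A + A| / |A| = 25/7

Enumerate A + A = {a + b : a, b ∈ A}. With |A| = 7, there are |A|^2 = 49 ordered sum pairs; collecting distinct values, A + A = {-14, -11, -8, -2, -1, 1, 2, 4, 7, 10, 11, 12, 13, 16, 17, 20, 22, 23, 28, 29, 30, 34, 35, 41, 48}, so |A + A| = 25. Thus K = 25/7. For comparison, the minimum possible |A + A| over all 7-element sets is 2·7 − 1 = 13 (so min K = 13/7), attained only by arithmetic progressions.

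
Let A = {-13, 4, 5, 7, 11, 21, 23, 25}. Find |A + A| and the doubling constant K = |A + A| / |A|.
K = |A + A| / |A| = 29/8

Enumerate A + A = {a + b : a, b ∈ A}. With |A| = 8, there are |A|^2 = 64 ordered sum pairs; collecting distinct values, A + A = {-26, -9, -8, -6, -2, 8, 9, 10, 11, 12, 14, 15, 16, 18, 22, 25, 26, 27, 28, 29, 30, 32, 34, 36, 42, 44, 46, 48, 50}, so |A + A| = 29. Thus K = 29/8. For comparison, the minimum possible |A + A| over all 8-element sets is 2·8 − 1 = 15 (so min K = 15/8), attained only by arithmetic progressions.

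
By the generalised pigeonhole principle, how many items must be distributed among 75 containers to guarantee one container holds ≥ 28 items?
n = (28 − 1)·75 + 1 = 2026

By the generalised pigeonhole principle, to guarantee some box contains ≥ r objects we need more than (r − 1) · k objects total. Threshold: n = (r − 1) · k + 1. With r = 28 and k = 75: n = 27 · 75 + 1 = 2025 + 1 = 2026. For n = 2025 = 27 · 75, we can put exactly 27 objects in every box, avoiding 28 in any single one — so 2026 is tight.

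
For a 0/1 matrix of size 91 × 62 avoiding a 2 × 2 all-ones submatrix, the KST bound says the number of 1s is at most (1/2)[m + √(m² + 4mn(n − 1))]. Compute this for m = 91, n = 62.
z(91, 62; 2, 2) ≤ (1/2)[91 + √(91² + 4·91·62·61)] = (1/2)[91 + √1384929] = 633.915

Kővári–Sós–Turán: let r_1, ..., r_91 be the row sums and z = Σ r_i the total number of 1s. Each pair of columns can share at most one row with both entries 1 (else a 2×2 all-ones block appears), so Σ_i C(r_i, 2) ≤ C(62, 2) = 1891. By convexity Σ_i C(r_i, 2) ≥ 91·C(z/91, 2) = z(z − 91)/(2·91), giving z² − 91z − 91·62·61 ≤ 0 and hence z ≤ (1/2)[91 + √(8281 + 4·344162)] = (1/2)[91 + √1384929] ≈ (1/2)(91 + 1176.8301) = 633.915.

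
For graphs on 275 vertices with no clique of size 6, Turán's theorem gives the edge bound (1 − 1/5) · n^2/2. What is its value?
Turán density bound = (4/5) · 275^2/2 = 30250

Turán's theorem: ex(n, K_{r+1}) is achieved by the complete r-partite Turán graph T(n, r) with parts as balanced as possible, and is at most (1 − 1/r) · n^2/2. For r = 5, n = 275: the density bound is (4/5) · 75625/2 = 30250. Since 5 ∣ 275, the Turán graph T(275, 5) has parts of equal size 55, and its edge count e(T(275, 5)) = 30250 attains the density bound exactly.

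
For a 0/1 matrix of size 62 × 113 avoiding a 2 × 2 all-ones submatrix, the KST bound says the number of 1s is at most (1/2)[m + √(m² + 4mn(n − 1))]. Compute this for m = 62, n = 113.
z(62, 113; 2, 2) ≤ (1/2)[62 + √(62² + 4·62·113·112)] = (1/2)[62 + √3142532] = 917.3594

Kővári–Sós–Turán: let r_1, ..., r_62 be the row sums and z = Σ r_i the total number of 1s. Each pair of columns can share at most one row with both entries 1 (else a 2×2 all-ones block appears), so Σ_i C(r_i, 2) ≤ C(113, 2) = 6328. By convexity Σ_i C(r_i, 2) ≥ 62·C(z/62, 2) = z(z − 62)/(2·62), giving z² − 62z − 62·113·112 ≤ 0 and hence z ≤ (1/2)[62 + √(3844 + 4·784672)] = (1/2)[62 + √3142532] ≈ (1/2)(62 + 1772.7188) = 917.3594.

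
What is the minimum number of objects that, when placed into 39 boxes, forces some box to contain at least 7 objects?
n = (7 − 1)·39 + 1 = 235

By the generalised pigeonhole principle, to guarantee some box contains ≥ r objects we need more than (r − 1) · k objects total. Threshold: n = (r − 1) · k + 1. With r = 7 and k = 39: n = 6 · 39 + 1 = 234 + 1 = 235. For n = 234 = 6 · 39, we can put exactly 6 objects in every box, avoiding 7 in any single one — so 235 is tight.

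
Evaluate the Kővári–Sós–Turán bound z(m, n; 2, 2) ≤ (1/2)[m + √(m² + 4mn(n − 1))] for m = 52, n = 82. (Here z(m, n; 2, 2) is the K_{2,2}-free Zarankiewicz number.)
z(52, 82; 2, 2) ≤ (1/2)[52 + √(52² + 4·52·82·81)] = (1/2)[52 + √1384240] = 614.2686

Kővári–Sós–Turán: let r_1, ..., r_52 be the row sums and z = Σ r_i the total number of 1s. Each pair of columns can share at most one row with both entries 1 (else a 2×2 all-ones block appears), so Σ_i C(r_i, 2) ≤ C(82, 2) = 3321. By convexity Σ_i C(r_i, 2) ≥ 52·C(z/52, 2) = z(z − 52)/(2·52), giving z² − 52z − 52·82·81 ≤ 0 and hence z ≤ (1/2)[52 + √(2704 + 4·345384)] = (1/2)[52 + √1384240] ≈ (1/2)(52 + 1176.5373) = 614.2686.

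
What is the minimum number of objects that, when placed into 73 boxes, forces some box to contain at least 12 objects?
n = (12 − 1)·73 + 1 = 804

By the generalised pigeonhole principle, to guarantee some box contains ≥ r objects we need more than (r − 1) · k objects total. Threshold: n = (r − 1) · k + 1. With r = 12 and k = 73: n = 11 · 73 + 1 = 803 + 1 = 804. For n = 803 = 11 · 73, we can put exactly 11 objects in every box, avoiding 12 in any single one — so 804 is tight.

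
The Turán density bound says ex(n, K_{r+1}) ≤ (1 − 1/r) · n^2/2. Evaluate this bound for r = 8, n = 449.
Turán density bound = (7/8) · 449^2/2 = 1411207/16 ≈ 88200.4375

Turán's theorem: ex(n, K_{r+1}) is achieved by the complete r-partite Turán graph T(n, r) with parts as balanced as possible, and is at most (1 − 1/r) · n^2/2. For r = 8, n = 449: the density bound is (7/8) · 201601/2 = 1411207/16 ≈ 88200.4375. The integer-valued extremum is e(T(449, 8)) = 88200, which is strictly less than the density bound 1411207/16 since 8 ∤ 449 (the parts of T(449, 8) cannot all be equal).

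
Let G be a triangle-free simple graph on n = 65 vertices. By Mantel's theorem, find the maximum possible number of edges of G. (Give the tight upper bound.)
ex(65, K_3) = ⌊65^2/4⌋ = 1056

Mantel (1907): a triangle-free graph on n vertices has at most ⌊n^2/4⌋ edges, with equality for the complete bipartite graph K_{⌊n/2⌋, ⌈n/2⌉}. For n = 65: ⌊65^2/4⌋ = ⌊4225/4⌋ = 1056. The extremal graph is K_{32, 33}, which has 32·33 = 1056 edges.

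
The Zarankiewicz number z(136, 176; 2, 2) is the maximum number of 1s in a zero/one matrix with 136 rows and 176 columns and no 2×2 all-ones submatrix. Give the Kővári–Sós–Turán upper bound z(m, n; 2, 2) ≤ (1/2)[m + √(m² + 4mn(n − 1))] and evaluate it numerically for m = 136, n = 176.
z(136, 176; 2, 2) ≤ (1/2)[136 + √(136² + 4·136·176·175)] = (1/2)[136 + √16773696] = 2115.7851

Kővári–Sós–Turán: let r_1, ..., r_136 be the row sums and z = Σ r_i the total number of 1s. Each pair of columns can share at most one row with both entries 1 (else a 2×2 all-ones block appears), so Σ_i C(r_i, 2) ≤ C(176, 2) = 15400. By convexity Σ_i C(r_i, 2) ≥ 136·C(z/136, 2) = z(z − 136)/(2·136), giving z² − 136z − 136·176·175 ≤ 0 and hence z ≤ (1/2)[136 + √(18496 + 4·4188800)] = (1/2)[136 + √16773696] ≈ (1/2)(136 + 4095.5703) = 2115.7851.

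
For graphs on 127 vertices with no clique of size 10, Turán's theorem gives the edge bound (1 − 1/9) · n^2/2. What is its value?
Turán density bound = (8/9) · 127^2/2 = 64516/9 ≈ 7168.4444

Turán's theorem: ex(n, K_{r+1}) is achieved by the complete r-partite Turán graph T(n, r) with parts as balanced as possible, and is at most (1 − 1/r) · n^2/2. For r = 9, n = 127: the density bound is (8/9) · 16129/2 = 64516/9 ≈ 7168.4444. The integer-valued extremum is e(T(127, 9)) = 7168, which is strictly less than the density bound 64516/9 since 9 ∤ 127 (the parts of T(127, 9) cannot all be equal).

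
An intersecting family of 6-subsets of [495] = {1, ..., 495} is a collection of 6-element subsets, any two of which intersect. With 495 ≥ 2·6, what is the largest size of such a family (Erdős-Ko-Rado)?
max |F| = C(494, 5) = 240234456098

Erdős-Ko-Rado (1961): when n ≥ 2k, max |F| = C(n−1, k−1). The bound is attained by the star {A : i ∈ A} for any fixed i ∈ [n]. Here C(495−1, 6−1) = C(494, 5) = 240234456098.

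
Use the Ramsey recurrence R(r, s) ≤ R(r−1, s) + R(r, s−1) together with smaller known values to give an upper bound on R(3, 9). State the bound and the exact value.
R(3, 9) ≤ R(2, 9) + R(3, 8) = 9 + 28 = 37; exact value R(3, 9) = 36.

The Erdős–Szekeres recurrence R(r, s) ≤ R(r−1, s) + R(r, s−1) applied to (r, s) = (3, 9) gives
  R(3, 9) ≤ R(2, 9) + R(3, 8) = 9 + 28 = 37.
(Recall R(2, k) = k and R is symmetric.) The recurrence is not tight here (it gives 37, but the exact value is R(3, 9) = 36); the tight upper bound requires a sharper argument than the simple recurrence, combined with a lower-bound construction on K_{35}.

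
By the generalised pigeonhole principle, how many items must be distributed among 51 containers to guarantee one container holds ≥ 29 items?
n = (29 − 1)·51 + 1 = 1429

By the generalised pigeonhole principle, to guarantee some box contains ≥ r objects we need more than (r − 1) · k objects total. Threshold: n = (r − 1) · k + 1. With r = 29 and k = 51: n = 28 · 51 + 1 = 1428 + 1 = 1429. For n = 1428 = 28 · 51, we can put exactly 28 objects in every box, avoiding 29 in any single one — so 1429 is tight.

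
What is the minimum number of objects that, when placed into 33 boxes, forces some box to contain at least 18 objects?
n = (18 − 1)·33 + 1 = 562

By the generalised pigeonhole principle, to guarantee some box contains ≥ r objects we need more than (r − 1) · k objects total. Threshold: n = (r − 1) · k + 1. With r = 18 and k = 33: n = 17 · 33 + 1 = 561 + 1 = 562. For n = 561 = 17 · 33, we can put exactly 17 objects in every box, avoiding 18 in any single one — so 562 is tight.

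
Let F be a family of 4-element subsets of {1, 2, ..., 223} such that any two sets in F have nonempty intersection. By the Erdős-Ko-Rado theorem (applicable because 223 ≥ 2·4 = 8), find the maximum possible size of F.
max |F| = C(222, 3) = 1798940

Erdős-Ko-Rado (1961): when n ≥ 2k, max |F| = C(n−1, k−1). The bound is attained by the star {A : i ∈ A} for any fixed i ∈ [n]. Here C(223−1, 4−1) = C(222, 3) = 1798940.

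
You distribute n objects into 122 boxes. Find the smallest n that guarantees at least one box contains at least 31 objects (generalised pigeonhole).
n = (31 − 1)·122 + 1 = 3661

By the generalised pigeonhole principle, to guarantee some box contains ≥ r objects we need more than (r − 1) · k objects total. Threshold: n = (r − 1) · k + 1. With r = 31 and k = 122: n = 30 · 122 + 1 = 3660 + 1 = 3661. For n = 3660 = 30 · 122, we can put exactly 30 objects in every box, avoiding 31 in any single one — so 3661 is tight.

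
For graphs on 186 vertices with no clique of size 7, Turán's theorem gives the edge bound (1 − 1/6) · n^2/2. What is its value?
Turán density bound = (5/6) · 186^2/2 = 14415

Turán's theorem: ex(n, K_{r+1}) is achieved by the complete r-partite Turán graph T(n, r) with parts as balanced as possible, and is at most (1 − 1/r) · n^2/2. For r = 6, n = 186: the density bound is (5/6) · 34596/2 = 14415. Since 6 ∣ 186, the Turán graph T(186, 6) has parts of equal size 31, and its edge count e(T(186, 6)) = 14415 attains the density bound exactly.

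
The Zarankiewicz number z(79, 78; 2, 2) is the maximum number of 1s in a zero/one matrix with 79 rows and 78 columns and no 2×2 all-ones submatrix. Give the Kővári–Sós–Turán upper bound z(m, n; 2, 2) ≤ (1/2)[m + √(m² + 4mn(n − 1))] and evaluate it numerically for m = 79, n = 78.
z(79, 78; 2, 2) ≤ (1/2)[79 + √(79² + 4·79·78·77)] = (1/2)[79 + √1904137] = 729.4524

Kővári–Sós–Turán: let r_1, ..., r_79 be the row sums and z = Σ r_i the total number of 1s. Each pair of columns can share at most one row with both entries 1 (else a 2×2 all-ones block appears), so Σ_i C(r_i, 2) ≤ C(78, 2) = 3003. By convexity Σ_i C(r_i, 2) ≥ 79·C(z/79, 2) = z(z − 79)/(2·79), giving z² − 79z − 79·78·77 ≤ 0 and hence z ≤ (1/2)[79 + √(6241 + 4·474474)] = (1/2)[79 + √1904137] ≈ (1/2)(79 + 1379.9047) = 729.4524.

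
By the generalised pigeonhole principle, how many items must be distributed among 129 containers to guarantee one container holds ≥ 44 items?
n = (44 − 1)·129 + 1 = 5548

By the generalised pigeonhole principle, to guarantee some box contains ≥ r objects we need more than (r − 1) · k objects total. Threshold: n = (r − 1) · k + 1. With r = 44 and k = 129: n = 43 · 129 + 1 = 5547 + 1 = 5548. For n = 5547 = 43 · 129, we can put exactly 43 objects in every box, avoiding 44 in any single one — so 5548 is tight.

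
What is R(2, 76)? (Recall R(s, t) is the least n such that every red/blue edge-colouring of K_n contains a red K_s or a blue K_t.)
R(2, 76) = 76

R(2, k) = k for all k ≥ 2: in a 2-colouring of K_k, either some edge is red (a red K_2) or all edges are blue (a blue K_k). And K_{75} coloured all-blue has no blue K_76, so R(2, 76) > 75. Hence R(2, 76) = 76.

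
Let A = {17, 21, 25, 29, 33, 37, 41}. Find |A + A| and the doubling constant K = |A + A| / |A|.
K = |A + A| / |A| = 13/7

Enumerate A + A = {a + b : a, b ∈ A}. With |A| = 7, there are |A|^2 = 49 ordered sum pairs; collecting distinct values, A + A = {34, 38, 42, 46, 50, 54, 58, 62, 66, 70, 74, 78, 82}, so |A + A| = 13. Thus K = 13/7. Here |A + A| = 2|A| − 1 = 13, the minimum possible — so K = 13/7 is minimal, which holds iff A is an arithmetic progression.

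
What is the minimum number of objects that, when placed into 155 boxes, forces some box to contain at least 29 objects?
n = (29 − 1)·155 + 1 = 4341

By the generalised pigeonhole principle, to guarantee some box contains ≥ r objects we need more than (r − 1) · k objects total. Threshold: n = (r − 1) · k + 1. With r = 29 and k = 155: n = 28 · 155 + 1 = 4340 + 1 = 4341. For n = 4340 = 28 · 155, we can put exactly 28 objects in every box, avoiding 29 in any single one — so 4341 is tight.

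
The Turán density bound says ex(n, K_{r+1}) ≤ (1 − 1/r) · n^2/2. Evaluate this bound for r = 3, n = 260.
Turán density bound = (2/3) · 260^2/2 = 67600/3 ≈ 22533.3333

Turán's theorem: ex(n, K_{r+1}) is achieved by the complete r-partite Turán graph T(n, r) with parts as balanced as possible, and is at most (1 − 1/r) · n^2/2. For r = 3, n = 260: the density bound is (2/3) · 67600/2 = 67600/3 ≈ 22533.3333. The integer-valued extremum is e(T(260, 3)) = 22533, which is strictly less than the density bound 67600/3 since 3 ∤ 260 (the parts of T(260, 3) cannot all be equal).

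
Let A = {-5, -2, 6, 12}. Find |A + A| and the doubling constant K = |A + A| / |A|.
K = |A + A| / |A| = 10/4 = 5/2

Enumerate A + A = {a + b : a, b ∈ A}. With |A| = 4, there are |A|^2 = 16 ordered sum pairs; collecting distinct values, A + A = {-10, -7, -4, 1, 4, 7, 10, 12, 18, 24}, so |A + A| = 10. Thus K = 10/4 = 5/2. For comparison, the minimum possible |A + A| over all 4-element sets is 2·4 − 1 = 7 (so min K = 7/4), attained only by arithmetic progressions.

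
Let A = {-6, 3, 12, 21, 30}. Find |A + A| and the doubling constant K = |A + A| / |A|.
K = |A + A| / |A| = 9/5

Enumerate A + A = {a + b : a, b ∈ A}. With |A| = 5, there are |A|^2 = 25 ordered sum pairs; collecting distinct values, A + A = {-12, -3, 6, 15, 24, 33, 42, 51, 60}, so |A + A| = 9. Thus K = 9/5. Here |A + A| = 2|A| − 1 = 9, the minimum possible — so K = 9/5 is minimal, which holds iff A is an arithmetic progression.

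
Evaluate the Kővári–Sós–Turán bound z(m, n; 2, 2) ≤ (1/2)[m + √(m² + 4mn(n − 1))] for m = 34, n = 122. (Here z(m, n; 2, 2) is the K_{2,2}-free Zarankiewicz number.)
z(34, 122; 2, 2) ≤ (1/2)[34 + √(34² + 4·34·122·121)] = (1/2)[34 + √2008788] = 725.6586

Kővári–Sós–Turán: let r_1, ..., r_34 be the row sums and z = Σ r_i the total number of 1s. Each pair of columns can share at most one row with both entries 1 (else a 2×2 all-ones block appears), so Σ_i C(r_i, 2) ≤ C(122, 2) = 7381. By convexity Σ_i C(r_i, 2) ≥ 34·C(z/34, 2) = z(z − 34)/(2·34), giving z² − 34z − 34·122·121 ≤ 0 and hence z ≤ (1/2)[34 + √(1156 + 4·501908)] = (1/2)[34 + √2008788] ≈ (1/2)(34 + 1417.3172) = 725.6586.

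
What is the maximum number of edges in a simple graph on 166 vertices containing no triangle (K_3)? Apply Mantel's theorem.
ex(166, K_3) = ⌊166^2/4⌋ = 6889

Mantel (1907): a triangle-free graph on n vertices has at most ⌊n^2/4⌋ edges, with equality for the complete bipartite graph K_{⌊n/2⌋, ⌈n/2⌉}. For n = 166: ⌊166^2/4⌋ = ⌊27556/4⌋ = 6889. The extremal graph is K_{83, 83}, which has 83·83 = 6889 edges.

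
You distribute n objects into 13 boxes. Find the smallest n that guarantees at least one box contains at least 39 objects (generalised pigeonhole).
n = (39 − 1)·13 + 1 = 495

By the generalised pigeonhole principle, to guarantee some box contains ≥ r objects we need more than (r − 1) · k objects total. Threshold: n = (r − 1) · k + 1. With r = 39 and k = 13: n = 38 · 13 + 1 = 494 + 1 = 495. For n = 494 = 38 · 13, we can put exactly 38 objects in every box, avoiding 39 in any single one — so 495 is tight.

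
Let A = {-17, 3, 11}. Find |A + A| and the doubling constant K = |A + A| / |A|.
K = |A + A| / |A| = 6/3 = 2

Enumerate A + A = {a + b : a, b ∈ A}. With |A| = 3, there are |A|^2 = 9 ordered sum pairs; collecting distinct values, A + A = {-34, -14, -6, 6, 14, 22}, so |A + A| = 6. Thus K = 6/3 = 2. For comparison, the minimum possible |A + A| over all 3-element sets is 2·3 − 1 = 5 (so min K = 5/3), attained only by arithmetic progressions.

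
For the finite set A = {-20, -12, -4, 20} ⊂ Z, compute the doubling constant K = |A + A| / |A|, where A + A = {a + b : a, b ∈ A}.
K = |A + A| / |A| = 9/4

Enumerate A + A = {a + b : a, b ∈ A}. With |A| = 4, there are |A|^2 = 16 ordered sum pairs; collecting distinct values, A + A = {-40, -32, -24, -16, -8, 0, 8, 16, 40}, so |A + A| = 9. Thus K = 9/4. For comparison, the minimum possible |A + A| over all 4-element sets is 2·4 − 1 = 7 (so min K = 7/4), attained only by arithmetic progressions.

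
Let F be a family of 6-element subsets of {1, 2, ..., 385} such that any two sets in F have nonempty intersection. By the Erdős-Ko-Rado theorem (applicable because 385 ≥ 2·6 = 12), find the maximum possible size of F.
max |F| = C(384, 5) = 67782984576

Erdős-Ko-Rado (1961): when n ≥ 2k, max |F| = C(n−1, k−1). The bound is attained by the star {A : i ∈ A} for any fixed i ∈ [n]. Here C(385−1, 6−1) = C(384, 5) = 67782984576.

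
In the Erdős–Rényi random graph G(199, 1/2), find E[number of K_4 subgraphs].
E[# K_4] = C(199, 4) · (1/2)^C(4, 2) = 63391251 / 2^6 = 990488.296875

For each 4-subset S of vertices (there are C(199, 4) = 63391251 such S), let X_S = 1 if S induces a K_4 (all C(4, 2) = 6 edges present). Then P(X_S = 1) = (1/2)^6 = 1/64. By linearity of expectation, E[# K_4] = C(199, 4) · (1/2)^6 = 63391251 / 64 = 990488.296875.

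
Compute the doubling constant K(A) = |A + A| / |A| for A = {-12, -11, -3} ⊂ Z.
K = |A + A| / |A| = 6/3 = 2

Enumerate A + A = {a + b : a, b ∈ A}. With |A| = 3, there are |A|^2 = 9 ordered sum pairs; collecting distinct values, A + A = {-24, -23, -22, -15, -14, -6}, so |A + A| = 6. Thus K = 6/3 = 2. For comparison, the minimum possible |A + A| over all 3-element sets is 2·3 − 1 = 5 (so min K = 5/3), attained only by arithmetic progressions.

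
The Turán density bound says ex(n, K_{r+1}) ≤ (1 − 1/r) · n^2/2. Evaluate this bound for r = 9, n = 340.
Turán density bound = (8/9) · 340^2/2 = 462400/9 ≈ 51377.7778

Turán's theorem: ex(n, K_{r+1}) is achieved by the complete r-partite Turán graph T(n, r) with parts as balanced as possible, and is at most (1 − 1/r) · n^2/2. For r = 9, n = 340: the density bound is (8/9) · 115600/2 = 462400/9 ≈ 51377.7778. The integer-valued extremum is e(T(340, 9)) = 51377, which is strictly less than the density bound 462400/9 since 9 ∤ 340 (the parts of T(340, 9) cannot all be equal).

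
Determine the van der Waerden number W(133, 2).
W(133, 2) = 133 + 1 = 134

A 2-term AP is any pair of integers, so a monochromatic 2-AP exists iff some colour is used at least twice. With 133 colours, the colouring i ↦ i on {1, ..., 133} uses each colour once, avoiding any monochromatic pair, so W(133, 2) > 133. For {1, ..., 134}, pigeonhole forces two integers of the same colour, which form a monochromatic 2-AP. Hence W(133, 2) = 134.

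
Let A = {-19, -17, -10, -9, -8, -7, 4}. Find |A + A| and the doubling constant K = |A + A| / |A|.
K = |A + A| / |A| = 22/7

Enumerate A + A = {a + b : a, b ∈ A}. With |A| = 7, there are |A|^2 = 49 ordered sum pairs; collecting distinct values, A + A = {-38, -36, -34, -29, -28, -27, -26, -25, -24, -20, -19, -18, -17, -16, -15, -14, -13, -6, -5, -4, -3, 8}, so |A + A| = 22. Thus K = 22/7. For comparison, the minimum possible |A + A| over all 7-element sets is 2·7 − 1 = 13 (so min K = 13/7), attained only by arithmetic progressions.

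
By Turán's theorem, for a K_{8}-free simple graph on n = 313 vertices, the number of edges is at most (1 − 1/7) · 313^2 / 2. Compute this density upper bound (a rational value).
Turán density bound = (6/7) · 313^2/2 = 293907/7 ≈ 41986.7143

Turán's theorem: ex(n, K_{r+1}) is achieved by the complete r-partite Turán graph T(n, r) with parts as balanced as possible, and is at most (1 − 1/r) · n^2/2. For r = 7, n = 313: the density bound is (6/7) · 97969/2 = 293907/7 ≈ 41986.7143. The integer-valued extremum is e(T(313, 7)) = 41986, which is strictly less than the density bound 293907/7 since 7 ∤ 313 (the parts of T(313, 7) cannot all be equal).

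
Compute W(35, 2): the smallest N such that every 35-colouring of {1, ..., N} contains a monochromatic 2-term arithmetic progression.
W(35, 2) = 35 + 1 = 36

A 2-term AP is any pair of integers, so a monochromatic 2-AP exists iff some colour is used at least twice. With 35 colours, the colouring i ↦ i on {1, ..., 35} uses each colour once, avoiding any monochromatic pair, so W(35, 2) > 35. For {1, ..., 36}, pigeonhole forces two integers of the same colour, which form a monochromatic 2-AP. Hence W(35, 2) = 36.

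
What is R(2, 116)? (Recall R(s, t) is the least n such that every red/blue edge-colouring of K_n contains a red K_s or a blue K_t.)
R(2, 116) = 116

R(2, k) = k for all k ≥ 2: in a 2-colouring of K_k, either some edge is red (a red K_2) or all edges are blue (a blue K_k). And K_{115} coloured all-blue has no blue K_116, so R(2, 116) > 115. Hence R(2, 116) = 116.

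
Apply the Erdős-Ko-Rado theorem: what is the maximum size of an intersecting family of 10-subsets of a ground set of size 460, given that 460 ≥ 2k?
max |F| = C(459, 9) = 2302908069715272591

The Erdős-Ko-Rado theorem states: for n ≥ 2k, an intersecting family of k-subsets of an n-element set has size at most C(n − 1, k − 1), with equality for 'star' families {A ⊆ [n] : |A| = k, i ∈ A} (fix an element i). For n = 460, k = 10: C(459, 9) = 2302908069715272591.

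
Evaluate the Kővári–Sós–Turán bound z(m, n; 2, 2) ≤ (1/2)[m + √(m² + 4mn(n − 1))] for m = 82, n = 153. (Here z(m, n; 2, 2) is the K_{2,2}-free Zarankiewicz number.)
z(82, 153; 2, 2) ≤ (1/2)[82 + √(82² + 4·82·153·152)] = (1/2)[82 + √7634692] = 1422.5473

Kővári–Sós–Turán: let r_1, ..., r_82 be the row sums and z = Σ r_i the total number of 1s. Each pair of columns can share at most one row with both entries 1 (else a 2×2 all-ones block appears), so Σ_i C(r_i, 2) ≤ C(153, 2) = 11628. By convexity Σ_i C(r_i, 2) ≥ 82·C(z/82, 2) = z(z − 82)/(2·82), giving z² − 82z − 82·153·152 ≤ 0 and hence z ≤ (1/2)[82 + √(6724 + 4·1906992)] = (1/2)[82 + √7634692] ≈ (1/2)(82 + 2763.0946) = 1422.5473.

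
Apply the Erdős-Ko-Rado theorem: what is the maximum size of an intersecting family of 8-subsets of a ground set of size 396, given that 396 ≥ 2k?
max |F| = C(395, 7) = 282183986217770

Erdős-Ko-Rado (1961): when n ≥ 2k, max |F| = C(n−1, k−1). The bound is attained by the star {A : i ∈ A} for any fixed i ∈ [n]. Here C(396−1, 8−1) = C(395, 7) = 282183986217770.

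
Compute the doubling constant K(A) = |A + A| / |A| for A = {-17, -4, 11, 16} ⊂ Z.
K = |A + A| / |A| = 10/4 = 5/2

Enumerate A + A = {a + b : a, b ∈ A}. With |A| = 4, there are |A|^2 = 16 ordered sum pairs; collecting distinct values, A + A = {-34, -21, -8, -6, -1, 7, 12, 22, 27, 32}, so |A + A| = 10. Thus K = 10/4 = 5/2. For comparison, the minimum possible |A + A| over all 4-element sets is 2·4 − 1 = 7 (so min K = 7/4), attained only by arithmetic progressions.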